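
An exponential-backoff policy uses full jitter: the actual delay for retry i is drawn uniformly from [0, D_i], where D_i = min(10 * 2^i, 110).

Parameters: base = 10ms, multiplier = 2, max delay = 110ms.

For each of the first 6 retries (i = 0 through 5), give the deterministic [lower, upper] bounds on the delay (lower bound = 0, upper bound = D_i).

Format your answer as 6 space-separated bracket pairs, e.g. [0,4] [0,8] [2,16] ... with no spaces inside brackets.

Computing bounds per retry:
  i=0: D_i=min(10*2^0,110)=10, bounds=[0,10]
  i=1: D_i=min(10*2^1,110)=20, bounds=[0,20]
  i=2: D_i=min(10*2^2,110)=40, bounds=[0,40]
  i=3: D_i=min(10*2^3,110)=80, bounds=[0,80]
  i=4: D_i=min(10*2^4,110)=110, bounds=[0,110]
  i=5: D_i=min(10*2^5,110)=110, bounds=[0,110]

Answer: [0,10] [0,20] [0,40] [0,80] [0,110] [0,110]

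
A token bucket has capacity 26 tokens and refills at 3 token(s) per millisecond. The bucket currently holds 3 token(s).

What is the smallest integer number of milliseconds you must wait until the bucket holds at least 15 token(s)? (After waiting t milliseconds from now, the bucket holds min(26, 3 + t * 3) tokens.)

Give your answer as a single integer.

Need 3 + t * 3 >= 15, so t >= 12/3.
Smallest integer t = ceil(12/3) = 4.

Answer: 4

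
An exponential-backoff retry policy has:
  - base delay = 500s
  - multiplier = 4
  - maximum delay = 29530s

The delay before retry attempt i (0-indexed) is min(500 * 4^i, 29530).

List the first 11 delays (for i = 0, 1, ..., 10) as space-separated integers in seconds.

Computing each delay:
  i=0: min(500*4^0, 29530) = 500
  i=1: min(500*4^1, 29530) = 2000
  i=2: min(500*4^2, 29530) = 8000
  i=3: min(500*4^3, 29530) = 29530
  i=4: min(500*4^4, 29530) = 29530
  i=5: min(500*4^5, 29530) = 29530
  i=6: min(500*4^6, 29530) = 29530
  i=7: min(500*4^7, 29530) = 29530
  i=8: min(500*4^8, 29530) = 29530
  i=9: min(500*4^9, 29530) = 29530
  i=10: min(500*4^10, 29530) = 29530

Answer: 500 2000 8000 29530 29530 29530 29530 29530 29530 29530 29530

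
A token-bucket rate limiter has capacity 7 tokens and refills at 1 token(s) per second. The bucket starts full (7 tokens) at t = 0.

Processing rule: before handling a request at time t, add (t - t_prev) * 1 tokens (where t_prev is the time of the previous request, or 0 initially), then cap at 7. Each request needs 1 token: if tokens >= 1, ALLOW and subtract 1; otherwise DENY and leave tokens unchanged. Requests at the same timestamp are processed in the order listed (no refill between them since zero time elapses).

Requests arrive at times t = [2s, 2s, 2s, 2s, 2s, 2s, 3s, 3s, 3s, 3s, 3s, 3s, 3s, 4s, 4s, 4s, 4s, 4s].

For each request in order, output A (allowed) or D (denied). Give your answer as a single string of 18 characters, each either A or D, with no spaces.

Simulating step by step:
  req#1 t=2s: ALLOW
  req#2 t=2s: ALLOW
  req#3 t=2s: ALLOW
  req#4 t=2s: ALLOW
  req#5 t=2s: ALLOW
  req#6 t=2s: ALLOW
  req#7 t=3s: ALLOW
  req#8 t=3s: ALLOW
  req#9 t=3s: DENY
  req#10 t=3s: DENY
  req#11 t=3s: DENY
  req#12 t=3s: DENY
  req#13 t=3s: DENY
  req#14 t=4s: ALLOW
  req#15 t=4s: DENY
  req#16 t=4s: DENY
  req#17 t=4s: DENY
  req#18 t=4s: DENY

Answer: AAAAAAAADDDDDADDDD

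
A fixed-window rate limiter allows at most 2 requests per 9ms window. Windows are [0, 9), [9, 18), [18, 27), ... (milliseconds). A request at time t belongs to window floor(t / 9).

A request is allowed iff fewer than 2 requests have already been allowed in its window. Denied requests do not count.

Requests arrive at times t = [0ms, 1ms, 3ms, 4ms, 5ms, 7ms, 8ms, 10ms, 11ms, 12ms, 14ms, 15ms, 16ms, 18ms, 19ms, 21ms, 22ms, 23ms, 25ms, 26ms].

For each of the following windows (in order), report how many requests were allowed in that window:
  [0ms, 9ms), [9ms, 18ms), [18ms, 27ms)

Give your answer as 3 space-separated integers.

Answer: 2 2 2

Derivation:
Processing requests:
  req#1 t=0ms (window 0): ALLOW
  req#2 t=1ms (window 0): ALLOW
  req#3 t=3ms (window 0): DENY
  req#4 t=4ms (window 0): DENY
  req#5 t=5ms (window 0): DENY
  req#6 t=7ms (window 0): DENY
  req#7 t=8ms (window 0): DENY
  req#8 t=10ms (window 1): ALLOW
  req#9 t=11ms (window 1): ALLOW
  req#10 t=12ms (window 1): DENY
  req#11 t=14ms (window 1): DENY
  req#12 t=15ms (window 1): DENY
  req#13 t=16ms (window 1): DENY
  req#14 t=18ms (window 2): ALLOW
  req#15 t=19ms (window 2): ALLOW
  req#16 t=21ms (window 2): DENY
  req#17 t=22ms (window 2): DENY
  req#18 t=23ms (window 2): DENY
  req#19 t=25ms (window 2): DENY
  req#20 t=26ms (window 2): DENY

Allowed counts by window: 2 2 2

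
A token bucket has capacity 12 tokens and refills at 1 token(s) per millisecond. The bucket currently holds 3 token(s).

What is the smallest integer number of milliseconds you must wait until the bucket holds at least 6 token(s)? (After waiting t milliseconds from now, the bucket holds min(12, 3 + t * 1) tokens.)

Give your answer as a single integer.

Need 3 + t * 1 >= 6, so t >= 3/1.
Smallest integer t = ceil(3/1) = 3.

Answer: 3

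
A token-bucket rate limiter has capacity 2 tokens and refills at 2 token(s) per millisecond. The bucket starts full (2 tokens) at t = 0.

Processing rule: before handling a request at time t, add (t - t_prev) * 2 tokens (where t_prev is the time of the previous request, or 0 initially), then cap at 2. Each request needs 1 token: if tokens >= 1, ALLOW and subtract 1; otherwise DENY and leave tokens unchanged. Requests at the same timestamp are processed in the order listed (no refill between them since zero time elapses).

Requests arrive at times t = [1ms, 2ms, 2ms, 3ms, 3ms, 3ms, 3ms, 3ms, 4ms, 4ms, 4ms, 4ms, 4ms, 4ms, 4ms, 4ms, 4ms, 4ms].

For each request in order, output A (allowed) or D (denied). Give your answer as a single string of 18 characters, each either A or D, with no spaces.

Answer: AAAAADDDAADDDDDDDD

Derivation:
Simulating step by step:
  req#1 t=1ms: ALLOW
  req#2 t=2ms: ALLOW
  req#3 t=2ms: ALLOW
  req#4 t=3ms: ALLOW
  req#5 t=3ms: ALLOW
  req#6 t=3ms: DENY
  req#7 t=3ms: DENY
  req#8 t=3ms: DENY
  req#9 t=4ms: ALLOW
  req#10 t=4ms: ALLOW
  req#11 t=4ms: DENY
  req#12 t=4ms: DENY
  req#13 t=4ms: DENY
  req#14 t=4ms: DENY
  req#15 t=4ms: DENY
  req#16 t=4ms: DENY
  req#17 t=4ms: DENY
  req#18 t=4ms: DENY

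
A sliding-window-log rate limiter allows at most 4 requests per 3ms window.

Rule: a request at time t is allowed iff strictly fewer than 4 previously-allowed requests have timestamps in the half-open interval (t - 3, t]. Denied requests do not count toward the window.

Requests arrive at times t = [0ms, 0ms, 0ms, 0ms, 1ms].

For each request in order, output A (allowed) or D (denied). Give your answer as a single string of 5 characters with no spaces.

Tracking allowed requests in the window:
  req#1 t=0ms: ALLOW
  req#2 t=0ms: ALLOW
  req#3 t=0ms: ALLOW
  req#4 t=0ms: ALLOW
  req#5 t=1ms: DENY

Answer: AAAAD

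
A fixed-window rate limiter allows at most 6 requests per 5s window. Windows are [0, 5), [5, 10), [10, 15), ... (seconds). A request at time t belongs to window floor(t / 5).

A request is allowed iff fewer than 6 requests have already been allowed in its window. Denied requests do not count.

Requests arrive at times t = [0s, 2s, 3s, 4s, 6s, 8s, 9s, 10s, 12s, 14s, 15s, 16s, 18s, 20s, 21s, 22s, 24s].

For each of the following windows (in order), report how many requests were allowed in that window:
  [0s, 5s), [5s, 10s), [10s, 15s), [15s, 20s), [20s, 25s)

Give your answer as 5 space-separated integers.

Processing requests:
  req#1 t=0s (window 0): ALLOW
  req#2 t=2s (window 0): ALLOW
  req#3 t=3s (window 0): ALLOW
  req#4 t=4s (window 0): ALLOW
  req#5 t=6s (window 1): ALLOW
  req#6 t=8s (window 1): ALLOW
  req#7 t=9s (window 1): ALLOW
  req#8 t=10s (window 2): ALLOW
  req#9 t=12s (window 2): ALLOW
  req#10 t=14s (window 2): ALLOW
  req#11 t=15s (window 3): ALLOW
  req#12 t=16s (window 3): ALLOW
  req#13 t=18s (window 3): ALLOW
  req#14 t=20s (window 4): ALLOW
  req#15 t=21s (window 4): ALLOW
  req#16 t=22s (window 4): ALLOW
  req#17 t=24s (window 4): ALLOW

Allowed counts by window: 4 3 3 3 4

Answer: 4 3 3 3 4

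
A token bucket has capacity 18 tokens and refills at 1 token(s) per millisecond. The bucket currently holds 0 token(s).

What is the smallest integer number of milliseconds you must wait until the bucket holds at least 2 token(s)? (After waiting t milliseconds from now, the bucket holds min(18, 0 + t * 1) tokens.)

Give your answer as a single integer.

Need 0 + t * 1 >= 2, so t >= 2/1.
Smallest integer t = ceil(2/1) = 2.

Answer: 2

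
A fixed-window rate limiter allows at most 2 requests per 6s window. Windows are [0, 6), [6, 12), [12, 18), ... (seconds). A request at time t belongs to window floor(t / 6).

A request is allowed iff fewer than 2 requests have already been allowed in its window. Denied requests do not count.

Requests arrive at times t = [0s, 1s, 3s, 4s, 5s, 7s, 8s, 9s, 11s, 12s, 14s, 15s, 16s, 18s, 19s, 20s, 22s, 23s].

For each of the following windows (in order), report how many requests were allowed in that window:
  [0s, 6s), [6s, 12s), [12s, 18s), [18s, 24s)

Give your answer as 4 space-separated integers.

Answer: 2 2 2 2

Derivation:
Processing requests:
  req#1 t=0s (window 0): ALLOW
  req#2 t=1s (window 0): ALLOW
  req#3 t=3s (window 0): DENY
  req#4 t=4s (window 0): DENY
  req#5 t=5s (window 0): DENY
  req#6 t=7s (window 1): ALLOW
  req#7 t=8s (window 1): ALLOW
  req#8 t=9s (window 1): DENY
  req#9 t=11s (window 1): DENY
  req#10 t=12s (window 2): ALLOW
  req#11 t=14s (window 2): ALLOW
  req#12 t=15s (window 2): DENY
  req#13 t=16s (window 2): DENY
  req#14 t=18s (window 3): ALLOW
  req#15 t=19s (window 3): ALLOW
  req#16 t=20s (window 3): DENY
  req#17 t=22s (window 3): DENY
  req#18 t=23s (window 3): DENY

Allowed counts by window: 2 2 2 2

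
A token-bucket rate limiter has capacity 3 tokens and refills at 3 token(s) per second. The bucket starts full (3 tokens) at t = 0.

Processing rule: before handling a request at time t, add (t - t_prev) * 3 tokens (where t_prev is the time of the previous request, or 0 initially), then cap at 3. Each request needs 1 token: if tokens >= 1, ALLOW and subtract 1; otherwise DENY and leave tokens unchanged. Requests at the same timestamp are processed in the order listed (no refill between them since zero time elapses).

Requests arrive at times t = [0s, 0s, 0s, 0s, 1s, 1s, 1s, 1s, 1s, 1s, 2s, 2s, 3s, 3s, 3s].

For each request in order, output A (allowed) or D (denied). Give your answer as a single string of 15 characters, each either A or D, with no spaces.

Simulating step by step:
  req#1 t=0s: ALLOW
  req#2 t=0s: ALLOW
  req#3 t=0s: ALLOW
  req#4 t=0s: DENY
  req#5 t=1s: ALLOW
  req#6 t=1s: ALLOW
  req#7 t=1s: ALLOW
  req#8 t=1s: DENY
  req#9 t=1s: DENY
  req#10 t=1s: DENY
  req#11 t=2s: ALLOW
  req#12 t=2s: ALLOW
  req#13 t=3s: ALLOW
  req#14 t=3s: ALLOW
  req#15 t=3s: ALLOW

Answer: AAADAAADDDAAAAA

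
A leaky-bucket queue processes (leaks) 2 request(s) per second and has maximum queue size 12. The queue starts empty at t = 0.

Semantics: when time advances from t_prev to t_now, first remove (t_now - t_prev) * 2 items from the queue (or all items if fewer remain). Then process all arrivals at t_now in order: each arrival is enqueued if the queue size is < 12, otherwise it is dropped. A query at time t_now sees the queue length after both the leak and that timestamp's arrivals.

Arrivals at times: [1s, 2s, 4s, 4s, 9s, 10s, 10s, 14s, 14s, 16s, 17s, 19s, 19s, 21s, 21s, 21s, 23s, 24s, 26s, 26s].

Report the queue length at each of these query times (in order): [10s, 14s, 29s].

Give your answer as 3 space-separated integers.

Queue lengths at query times:
  query t=10s: backlog = 2
  query t=14s: backlog = 2
  query t=29s: backlog = 0

Answer: 2 2 0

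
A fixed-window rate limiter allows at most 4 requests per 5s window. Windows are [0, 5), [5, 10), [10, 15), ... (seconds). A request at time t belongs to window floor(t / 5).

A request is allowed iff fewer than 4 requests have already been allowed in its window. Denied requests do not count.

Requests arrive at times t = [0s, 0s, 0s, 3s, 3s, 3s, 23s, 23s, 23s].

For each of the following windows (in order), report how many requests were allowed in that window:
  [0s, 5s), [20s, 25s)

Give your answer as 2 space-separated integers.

Processing requests:
  req#1 t=0s (window 0): ALLOW
  req#2 t=0s (window 0): ALLOW
  req#3 t=0s (window 0): ALLOW
  req#4 t=3s (window 0): ALLOW
  req#5 t=3s (window 0): DENY
  req#6 t=3s (window 0): DENY
  req#7 t=23s (window 4): ALLOW
  req#8 t=23s (window 4): ALLOW
  req#9 t=23s (window 4): ALLOW

Allowed counts by window: 4 3

Answer: 4 3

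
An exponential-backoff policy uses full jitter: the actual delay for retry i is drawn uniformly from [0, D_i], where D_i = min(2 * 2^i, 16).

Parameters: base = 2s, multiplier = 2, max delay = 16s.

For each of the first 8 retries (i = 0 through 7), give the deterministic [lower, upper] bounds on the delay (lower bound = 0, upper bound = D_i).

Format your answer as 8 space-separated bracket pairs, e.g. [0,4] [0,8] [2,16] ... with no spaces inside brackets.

Computing bounds per retry:
  i=0: D_i=min(2*2^0,16)=2, bounds=[0,2]
  i=1: D_i=min(2*2^1,16)=4, bounds=[0,4]
  i=2: D_i=min(2*2^2,16)=8, bounds=[0,8]
  i=3: D_i=min(2*2^3,16)=16, bounds=[0,16]
  i=4: D_i=min(2*2^4,16)=16, bounds=[0,16]
  i=5: D_i=min(2*2^5,16)=16, bounds=[0,16]
  i=6: D_i=min(2*2^6,16)=16, bounds=[0,16]
  i=7: D_i=min(2*2^7,16)=16, bounds=[0,16]

Answer: [0,2] [0,4] [0,8] [0,16] [0,16] [0,16] [0,16] [0,16]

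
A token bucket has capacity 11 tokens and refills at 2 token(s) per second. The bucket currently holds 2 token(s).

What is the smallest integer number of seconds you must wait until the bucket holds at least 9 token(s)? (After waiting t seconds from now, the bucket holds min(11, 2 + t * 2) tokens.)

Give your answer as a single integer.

Answer: 4

Derivation:
Need 2 + t * 2 >= 9, so t >= 7/2.
Smallest integer t = ceil(7/2) = 4.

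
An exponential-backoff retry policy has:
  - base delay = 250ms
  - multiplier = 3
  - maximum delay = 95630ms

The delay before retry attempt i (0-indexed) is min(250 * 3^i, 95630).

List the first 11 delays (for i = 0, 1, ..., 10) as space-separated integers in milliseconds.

Computing each delay:
  i=0: min(250*3^0, 95630) = 250
  i=1: min(250*3^1, 95630) = 750
  i=2: min(250*3^2, 95630) = 2250
  i=3: min(250*3^3, 95630) = 6750
  i=4: min(250*3^4, 95630) = 20250
  i=5: min(250*3^5, 95630) = 60750
  i=6: min(250*3^6, 95630) = 95630
  i=7: min(250*3^7, 95630) = 95630
  i=8: min(250*3^8, 95630) = 95630
  i=9: min(250*3^9, 95630) = 95630
  i=10: min(250*3^10, 95630) = 95630

Answer: 250 750 2250 6750 20250 60750 95630 95630 95630 95630 95630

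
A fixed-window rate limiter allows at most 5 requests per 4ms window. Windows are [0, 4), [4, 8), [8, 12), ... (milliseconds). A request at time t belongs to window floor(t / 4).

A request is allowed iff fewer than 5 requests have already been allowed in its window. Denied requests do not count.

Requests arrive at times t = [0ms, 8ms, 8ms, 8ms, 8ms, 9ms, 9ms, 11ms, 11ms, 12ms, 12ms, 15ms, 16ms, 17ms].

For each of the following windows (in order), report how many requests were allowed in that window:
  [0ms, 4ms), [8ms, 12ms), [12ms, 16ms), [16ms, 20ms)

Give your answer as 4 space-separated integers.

Answer: 1 5 3 2

Derivation:
Processing requests:
  req#1 t=0ms (window 0): ALLOW
  req#2 t=8ms (window 2): ALLOW
  req#3 t=8ms (window 2): ALLOW
  req#4 t=8ms (window 2): ALLOW
  req#5 t=8ms (window 2): ALLOW
  req#6 t=9ms (window 2): ALLOW
  req#7 t=9ms (window 2): DENY
  req#8 t=11ms (window 2): DENY
  req#9 t=11ms (window 2): DENY
  req#10 t=12ms (window 3): ALLOW
  req#11 t=12ms (window 3): ALLOW
  req#12 t=15ms (window 3): ALLOW
  req#13 t=16ms (window 4): ALLOW
  req#14 t=17ms (window 4): ALLOW

Allowed counts by window: 1 5 3 2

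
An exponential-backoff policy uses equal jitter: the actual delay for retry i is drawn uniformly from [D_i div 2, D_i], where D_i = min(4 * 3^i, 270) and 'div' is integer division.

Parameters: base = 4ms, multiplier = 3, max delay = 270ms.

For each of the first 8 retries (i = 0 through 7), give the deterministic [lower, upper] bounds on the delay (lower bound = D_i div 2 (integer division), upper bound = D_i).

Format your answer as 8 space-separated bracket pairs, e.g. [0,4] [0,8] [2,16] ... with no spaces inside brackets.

Answer: [2,4] [6,12] [18,36] [54,108] [135,270] [135,270] [135,270] [135,270]

Derivation:
Computing bounds per retry:
  i=0: D_i=min(4*3^0,270)=4, bounds=[2,4]
  i=1: D_i=min(4*3^1,270)=12, bounds=[6,12]
  i=2: D_i=min(4*3^2,270)=36, bounds=[18,36]
  i=3: D_i=min(4*3^3,270)=108, bounds=[54,108]
  i=4: D_i=min(4*3^4,270)=270, bounds=[135,270]
  i=5: D_i=min(4*3^5,270)=270, bounds=[135,270]
  i=6: D_i=min(4*3^6,270)=270, bounds=[135,270]
  i=7: D_i=min(4*3^7,270)=270, bounds=[135,270]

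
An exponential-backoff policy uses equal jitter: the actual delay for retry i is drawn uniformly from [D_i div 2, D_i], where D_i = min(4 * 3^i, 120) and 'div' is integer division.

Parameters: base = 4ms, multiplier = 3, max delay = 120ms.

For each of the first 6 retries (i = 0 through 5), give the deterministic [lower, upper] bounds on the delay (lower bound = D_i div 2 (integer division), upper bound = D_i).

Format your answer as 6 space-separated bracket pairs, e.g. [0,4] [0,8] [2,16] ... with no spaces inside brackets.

Computing bounds per retry:
  i=0: D_i=min(4*3^0,120)=4, bounds=[2,4]
  i=1: D_i=min(4*3^1,120)=12, bounds=[6,12]
  i=2: D_i=min(4*3^2,120)=36, bounds=[18,36]
  i=3: D_i=min(4*3^3,120)=108, bounds=[54,108]
  i=4: D_i=min(4*3^4,120)=120, bounds=[60,120]
  i=5: D_i=min(4*3^5,120)=120, bounds=[60,120]

Answer: [2,4] [6,12] [18,36] [54,108] [60,120] [60,120]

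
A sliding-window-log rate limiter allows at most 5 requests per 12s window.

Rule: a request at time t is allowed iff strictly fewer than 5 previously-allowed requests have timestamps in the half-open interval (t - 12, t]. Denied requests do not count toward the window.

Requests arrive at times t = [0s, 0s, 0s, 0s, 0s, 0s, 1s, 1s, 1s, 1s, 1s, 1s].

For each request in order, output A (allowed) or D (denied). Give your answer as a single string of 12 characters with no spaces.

Tracking allowed requests in the window:
  req#1 t=0s: ALLOW
  req#2 t=0s: ALLOW
  req#3 t=0s: ALLOW
  req#4 t=0s: ALLOW
  req#5 t=0s: ALLOW
  req#6 t=0s: DENY
  req#7 t=1s: DENY
  req#8 t=1s: DENY
  req#9 t=1s: DENY
  req#10 t=1s: DENY
  req#11 t=1s: DENY
  req#12 t=1s: DENY

Answer: AAAAADDDDDDD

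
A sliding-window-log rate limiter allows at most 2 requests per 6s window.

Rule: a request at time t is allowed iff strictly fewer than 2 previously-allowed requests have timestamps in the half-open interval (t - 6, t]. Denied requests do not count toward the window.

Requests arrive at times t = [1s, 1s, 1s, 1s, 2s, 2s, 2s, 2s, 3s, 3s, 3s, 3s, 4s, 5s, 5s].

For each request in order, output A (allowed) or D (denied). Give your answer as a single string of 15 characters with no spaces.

Tracking allowed requests in the window:
  req#1 t=1s: ALLOW
  req#2 t=1s: ALLOW
  req#3 t=1s: DENY
  req#4 t=1s: DENY
  req#5 t=2s: DENY
  req#6 t=2s: DENY
  req#7 t=2s: DENY
  req#8 t=2s: DENY
  req#9 t=3s: DENY
  req#10 t=3s: DENY
  req#11 t=3s: DENY
  req#12 t=3s: DENY
  req#13 t=4s: DENY
  req#14 t=5s: DENY
  req#15 t=5s: DENY

Answer: AADDDDDDDDDDDDD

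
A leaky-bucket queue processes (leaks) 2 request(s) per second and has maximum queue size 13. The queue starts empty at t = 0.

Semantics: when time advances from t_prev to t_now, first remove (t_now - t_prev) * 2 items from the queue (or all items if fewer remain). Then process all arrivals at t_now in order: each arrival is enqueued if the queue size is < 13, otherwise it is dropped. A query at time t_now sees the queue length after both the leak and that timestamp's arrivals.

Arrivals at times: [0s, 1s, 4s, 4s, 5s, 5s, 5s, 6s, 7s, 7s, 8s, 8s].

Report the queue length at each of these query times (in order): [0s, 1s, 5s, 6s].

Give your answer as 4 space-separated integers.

Queue lengths at query times:
  query t=0s: backlog = 1
  query t=1s: backlog = 1
  query t=5s: backlog = 3
  query t=6s: backlog = 2

Answer: 1 1 3 2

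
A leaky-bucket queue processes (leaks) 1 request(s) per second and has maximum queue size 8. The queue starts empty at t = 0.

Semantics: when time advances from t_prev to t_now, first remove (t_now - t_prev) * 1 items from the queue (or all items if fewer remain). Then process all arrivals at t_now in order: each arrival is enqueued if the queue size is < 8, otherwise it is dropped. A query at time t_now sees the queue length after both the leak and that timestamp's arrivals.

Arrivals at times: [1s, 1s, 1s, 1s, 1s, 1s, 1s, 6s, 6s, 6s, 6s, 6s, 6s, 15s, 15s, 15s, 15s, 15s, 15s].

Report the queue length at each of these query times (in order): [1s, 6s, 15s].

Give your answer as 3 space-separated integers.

Queue lengths at query times:
  query t=1s: backlog = 7
  query t=6s: backlog = 8
  query t=15s: backlog = 6

Answer: 7 8 6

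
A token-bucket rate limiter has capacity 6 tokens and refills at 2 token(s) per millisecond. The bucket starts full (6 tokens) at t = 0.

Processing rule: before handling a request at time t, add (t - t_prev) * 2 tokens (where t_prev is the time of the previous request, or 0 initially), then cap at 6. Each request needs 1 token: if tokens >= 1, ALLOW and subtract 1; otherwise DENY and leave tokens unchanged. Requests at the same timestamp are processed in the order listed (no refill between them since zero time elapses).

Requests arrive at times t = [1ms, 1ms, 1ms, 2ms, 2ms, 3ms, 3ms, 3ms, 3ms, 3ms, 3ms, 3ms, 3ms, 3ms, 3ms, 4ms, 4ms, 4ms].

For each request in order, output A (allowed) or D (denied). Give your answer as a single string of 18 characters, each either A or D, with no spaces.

Answer: AAAAAAAAAADDDDDAAD

Derivation:
Simulating step by step:
  req#1 t=1ms: ALLOW
  req#2 t=1ms: ALLOW
  req#3 t=1ms: ALLOW
  req#4 t=2ms: ALLOW
  req#5 t=2ms: ALLOW
  req#6 t=3ms: ALLOW
  req#7 t=3ms: ALLOW
  req#8 t=3ms: ALLOW
  req#9 t=3ms: ALLOW
  req#10 t=3ms: ALLOW
  req#11 t=3ms: DENY
  req#12 t=3ms: DENY
  req#13 t=3ms: DENY
  req#14 t=3ms: DENY
  req#15 t=3ms: DENY
  req#16 t=4ms: ALLOW
  req#17 t=4ms: ALLOW
  req#18 t=4ms: DENY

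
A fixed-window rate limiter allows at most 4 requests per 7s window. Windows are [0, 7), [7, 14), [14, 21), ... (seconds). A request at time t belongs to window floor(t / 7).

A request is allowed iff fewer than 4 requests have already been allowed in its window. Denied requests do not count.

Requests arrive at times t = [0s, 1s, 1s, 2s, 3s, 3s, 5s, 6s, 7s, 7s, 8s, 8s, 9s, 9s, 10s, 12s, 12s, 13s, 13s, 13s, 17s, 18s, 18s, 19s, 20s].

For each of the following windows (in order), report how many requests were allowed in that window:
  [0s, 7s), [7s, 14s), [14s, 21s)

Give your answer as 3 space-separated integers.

Processing requests:
  req#1 t=0s (window 0): ALLOW
  req#2 t=1s (window 0): ALLOW
  req#3 t=1s (window 0): ALLOW
  req#4 t=2s (window 0): ALLOW
  req#5 t=3s (window 0): DENY
  req#6 t=3s (window 0): DENY
  req#7 t=5s (window 0): DENY
  req#8 t=6s (window 0): DENY
  req#9 t=7s (window 1): ALLOW
  req#10 t=7s (window 1): ALLOW
  req#11 t=8s (window 1): ALLOW
  req#12 t=8s (window 1): ALLOW
  req#13 t=9s (window 1): DENY
  req#14 t=9s (window 1): DENY
  req#15 t=10s (window 1): DENY
  req#16 t=12s (window 1): DENY
  req#17 t=12s (window 1): DENY
  req#18 t=13s (window 1): DENY
  req#19 t=13s (window 1): DENY
  req#20 t=13s (window 1): DENY
  req#21 t=17s (window 2): ALLOW
  req#22 t=18s (window 2): ALLOW
  req#23 t=18s (window 2): ALLOW
  req#24 t=19s (window 2): ALLOW
  req#25 t=20s (window 2): DENY

Allowed counts by window: 4 4 4

Answer: 4 4 4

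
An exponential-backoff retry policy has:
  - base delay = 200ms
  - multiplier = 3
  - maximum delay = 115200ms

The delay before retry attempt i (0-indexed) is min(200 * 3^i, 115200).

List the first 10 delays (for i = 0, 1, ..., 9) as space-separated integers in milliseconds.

Computing each delay:
  i=0: min(200*3^0, 115200) = 200
  i=1: min(200*3^1, 115200) = 600
  i=2: min(200*3^2, 115200) = 1800
  i=3: min(200*3^3, 115200) = 5400
  i=4: min(200*3^4, 115200) = 16200
  i=5: min(200*3^5, 115200) = 48600
  i=6: min(200*3^6, 115200) = 115200
  i=7: min(200*3^7, 115200) = 115200
  i=8: min(200*3^8, 115200) = 115200
  i=9: min(200*3^9, 115200) = 115200

Answer: 200 600 1800 5400 16200 48600 115200 115200 115200 115200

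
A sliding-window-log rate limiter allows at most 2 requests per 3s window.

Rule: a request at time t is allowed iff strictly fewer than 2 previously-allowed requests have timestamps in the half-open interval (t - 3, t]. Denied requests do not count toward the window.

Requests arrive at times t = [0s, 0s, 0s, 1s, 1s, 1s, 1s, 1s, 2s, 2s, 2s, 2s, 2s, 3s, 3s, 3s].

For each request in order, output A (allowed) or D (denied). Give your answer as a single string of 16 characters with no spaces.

Answer: AADDDDDDDDDDDAAD

Derivation:
Tracking allowed requests in the window:
  req#1 t=0s: ALLOW
  req#2 t=0s: ALLOW
  req#3 t=0s: DENY
  req#4 t=1s: DENY
  req#5 t=1s: DENY
  req#6 t=1s: DENY
  req#7 t=1s: DENY
  req#8 t=1s: DENY
  req#9 t=2s: DENY
  req#10 t=2s: DENY
  req#11 t=2s: DENY
  req#12 t=2s: DENY
  req#13 t=2s: DENY
  req#14 t=3s: ALLOW
  req#15 t=3s: ALLOW
  req#16 t=3s: DENY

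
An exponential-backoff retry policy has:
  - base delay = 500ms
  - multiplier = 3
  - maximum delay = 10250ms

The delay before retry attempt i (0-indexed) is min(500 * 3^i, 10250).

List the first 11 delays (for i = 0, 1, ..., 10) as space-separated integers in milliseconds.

Computing each delay:
  i=0: min(500*3^0, 10250) = 500
  i=1: min(500*3^1, 10250) = 1500
  i=2: min(500*3^2, 10250) = 4500
  i=3: min(500*3^3, 10250) = 10250
  i=4: min(500*3^4, 10250) = 10250
  i=5: min(500*3^5, 10250) = 10250
  i=6: min(500*3^6, 10250) = 10250
  i=7: min(500*3^7, 10250) = 10250
  i=8: min(500*3^8, 10250) = 10250
  i=9: min(500*3^9, 10250) = 10250
  i=10: min(500*3^10, 10250) = 10250

Answer: 500 1500 4500 10250 10250 10250 10250 10250 10250 10250 10250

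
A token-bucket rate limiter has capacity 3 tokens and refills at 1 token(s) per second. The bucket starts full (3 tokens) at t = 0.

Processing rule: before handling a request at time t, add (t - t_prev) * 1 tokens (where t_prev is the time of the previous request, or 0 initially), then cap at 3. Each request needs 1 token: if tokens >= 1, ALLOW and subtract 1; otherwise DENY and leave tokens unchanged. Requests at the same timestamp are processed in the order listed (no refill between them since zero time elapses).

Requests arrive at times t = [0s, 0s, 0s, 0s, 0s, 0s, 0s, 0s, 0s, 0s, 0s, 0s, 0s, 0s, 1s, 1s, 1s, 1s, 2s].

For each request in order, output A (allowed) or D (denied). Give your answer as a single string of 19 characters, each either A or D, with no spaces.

Answer: AAADDDDDDDDDDDADDDA

Derivation:
Simulating step by step:
  req#1 t=0s: ALLOW
  req#2 t=0s: ALLOW
  req#3 t=0s: ALLOW
  req#4 t=0s: DENY
  req#5 t=0s: DENY
  req#6 t=0s: DENY
  req#7 t=0s: DENY
  req#8 t=0s: DENY
  req#9 t=0s: DENY
  req#10 t=0s: DENY
  req#11 t=0s: DENY
  req#12 t=0s: DENY
  req#13 t=0s: DENY
  req#14 t=0s: DENY
  req#15 t=1s: ALLOW
  req#16 t=1s: DENY
  req#17 t=1s: DENY
  req#18 t=1s: DENY
  req#19 t=2s: ALLOW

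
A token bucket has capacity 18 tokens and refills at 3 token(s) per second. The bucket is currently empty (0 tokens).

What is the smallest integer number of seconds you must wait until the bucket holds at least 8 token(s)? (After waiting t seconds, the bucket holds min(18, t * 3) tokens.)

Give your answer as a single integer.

Answer: 3

Derivation:
Need t * 3 >= 8, so t >= 8/3.
Smallest integer t = ceil(8/3) = 3.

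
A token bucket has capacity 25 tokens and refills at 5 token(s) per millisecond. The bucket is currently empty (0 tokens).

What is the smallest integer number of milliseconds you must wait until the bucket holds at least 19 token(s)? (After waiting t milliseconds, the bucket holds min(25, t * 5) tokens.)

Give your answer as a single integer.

Need t * 5 >= 19, so t >= 19/5.
Smallest integer t = ceil(19/5) = 4.

Answer: 4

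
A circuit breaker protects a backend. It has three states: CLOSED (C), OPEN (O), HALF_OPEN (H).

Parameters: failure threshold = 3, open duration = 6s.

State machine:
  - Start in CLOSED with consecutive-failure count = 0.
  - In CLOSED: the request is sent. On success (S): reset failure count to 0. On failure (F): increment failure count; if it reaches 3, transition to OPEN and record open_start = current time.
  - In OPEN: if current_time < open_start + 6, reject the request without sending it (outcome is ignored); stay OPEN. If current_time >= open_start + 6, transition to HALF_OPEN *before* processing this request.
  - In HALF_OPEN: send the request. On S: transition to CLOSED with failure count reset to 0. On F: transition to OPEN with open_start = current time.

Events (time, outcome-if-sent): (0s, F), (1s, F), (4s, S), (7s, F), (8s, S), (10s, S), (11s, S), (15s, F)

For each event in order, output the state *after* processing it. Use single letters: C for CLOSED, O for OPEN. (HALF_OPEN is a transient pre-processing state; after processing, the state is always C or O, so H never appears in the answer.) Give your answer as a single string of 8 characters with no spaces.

State after each event:
  event#1 t=0s outcome=F: state=CLOSED
  event#2 t=1s outcome=F: state=CLOSED
  event#3 t=4s outcome=S: state=CLOSED
  event#4 t=7s outcome=F: state=CLOSED
  event#5 t=8s outcome=S: state=CLOSED
  event#6 t=10s outcome=S: state=CLOSED
  event#7 t=11s outcome=S: state=CLOSED
  event#8 t=15s outcome=F: state=CLOSED

Answer: CCCCCCCC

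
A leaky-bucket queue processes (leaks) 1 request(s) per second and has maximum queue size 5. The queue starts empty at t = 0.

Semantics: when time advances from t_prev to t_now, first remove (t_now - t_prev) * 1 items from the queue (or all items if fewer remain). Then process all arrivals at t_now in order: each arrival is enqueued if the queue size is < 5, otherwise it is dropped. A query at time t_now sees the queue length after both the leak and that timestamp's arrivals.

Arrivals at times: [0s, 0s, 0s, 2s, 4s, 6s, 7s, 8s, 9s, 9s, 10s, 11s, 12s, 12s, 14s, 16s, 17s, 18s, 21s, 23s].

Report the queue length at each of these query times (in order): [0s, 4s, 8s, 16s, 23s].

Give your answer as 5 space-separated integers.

Answer: 3 1 1 1 1

Derivation:
Queue lengths at query times:
  query t=0s: backlog = 3
  query t=4s: backlog = 1
  query t=8s: backlog = 1
  query t=16s: backlog = 1
  query t=23s: backlog = 1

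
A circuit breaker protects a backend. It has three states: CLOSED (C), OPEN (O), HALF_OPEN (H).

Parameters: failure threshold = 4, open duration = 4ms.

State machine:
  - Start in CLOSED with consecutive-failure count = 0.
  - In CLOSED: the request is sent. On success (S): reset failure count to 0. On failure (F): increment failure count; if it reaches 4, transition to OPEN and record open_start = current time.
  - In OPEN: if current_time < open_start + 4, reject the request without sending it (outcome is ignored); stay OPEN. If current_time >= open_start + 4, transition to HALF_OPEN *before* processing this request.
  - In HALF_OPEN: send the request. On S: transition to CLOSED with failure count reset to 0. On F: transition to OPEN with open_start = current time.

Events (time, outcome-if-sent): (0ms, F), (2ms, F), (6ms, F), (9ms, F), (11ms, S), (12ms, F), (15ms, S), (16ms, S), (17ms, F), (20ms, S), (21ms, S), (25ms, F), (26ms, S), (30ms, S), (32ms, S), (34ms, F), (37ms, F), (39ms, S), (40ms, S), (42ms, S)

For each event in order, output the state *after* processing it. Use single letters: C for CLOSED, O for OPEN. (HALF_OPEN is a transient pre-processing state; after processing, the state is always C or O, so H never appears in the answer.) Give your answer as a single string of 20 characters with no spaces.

State after each event:
  event#1 t=0ms outcome=F: state=CLOSED
  event#2 t=2ms outcome=F: state=CLOSED
  event#3 t=6ms outcome=F: state=CLOSED
  event#4 t=9ms outcome=F: state=OPEN
  event#5 t=11ms outcome=S: state=OPEN
  event#6 t=12ms outcome=F: state=OPEN
  event#7 t=15ms outcome=S: state=CLOSED
  event#8 t=16ms outcome=S: state=CLOSED
  event#9 t=17ms outcome=F: state=CLOSED
  event#10 t=20ms outcome=S: state=CLOSED
  event#11 t=21ms outcome=S: state=CLOSED
  event#12 t=25ms outcome=F: state=CLOSED
  event#13 t=26ms outcome=S: state=CLOSED
  event#14 t=30ms outcome=S: state=CLOSED
  event#15 t=32ms outcome=S: state=CLOSED
  event#16 t=34ms outcome=F: state=CLOSED
  event#17 t=37ms outcome=F: state=CLOSED
  event#18 t=39ms outcome=S: state=CLOSED
  event#19 t=40ms outcome=S: state=CLOSED
  event#20 t=42ms outcome=S: state=CLOSED

Answer: CCCOOOCCCCCCCCCCCCCC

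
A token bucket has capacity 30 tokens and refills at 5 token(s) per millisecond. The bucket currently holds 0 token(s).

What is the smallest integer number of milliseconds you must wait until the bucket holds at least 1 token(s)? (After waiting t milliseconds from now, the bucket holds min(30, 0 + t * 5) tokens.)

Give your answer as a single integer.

Answer: 1

Derivation:
Need 0 + t * 5 >= 1, so t >= 1/5.
Smallest integer t = ceil(1/5) = 1.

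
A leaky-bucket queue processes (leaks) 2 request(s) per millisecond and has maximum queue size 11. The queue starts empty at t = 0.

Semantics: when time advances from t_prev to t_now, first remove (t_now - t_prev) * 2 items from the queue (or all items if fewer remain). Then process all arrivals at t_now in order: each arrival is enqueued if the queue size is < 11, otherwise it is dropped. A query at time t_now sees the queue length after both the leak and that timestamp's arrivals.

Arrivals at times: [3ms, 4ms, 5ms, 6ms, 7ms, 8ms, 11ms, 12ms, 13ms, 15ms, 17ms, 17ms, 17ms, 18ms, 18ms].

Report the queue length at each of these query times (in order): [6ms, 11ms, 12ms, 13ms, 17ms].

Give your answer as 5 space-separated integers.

Answer: 1 1 1 1 3

Derivation:
Queue lengths at query times:
  query t=6ms: backlog = 1
  query t=11ms: backlog = 1
  query t=12ms: backlog = 1
  query t=13ms: backlog = 1
  query t=17ms: backlog = 3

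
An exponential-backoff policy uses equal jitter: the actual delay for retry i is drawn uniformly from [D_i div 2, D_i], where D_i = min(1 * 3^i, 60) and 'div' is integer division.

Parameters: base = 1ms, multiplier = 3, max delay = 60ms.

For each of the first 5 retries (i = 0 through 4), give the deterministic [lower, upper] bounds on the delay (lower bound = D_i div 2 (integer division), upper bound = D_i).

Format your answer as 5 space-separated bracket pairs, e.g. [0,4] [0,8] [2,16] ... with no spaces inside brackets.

Computing bounds per retry:
  i=0: D_i=min(1*3^0,60)=1, bounds=[0,1]
  i=1: D_i=min(1*3^1,60)=3, bounds=[1,3]
  i=2: D_i=min(1*3^2,60)=9, bounds=[4,9]
  i=3: D_i=min(1*3^3,60)=27, bounds=[13,27]
  i=4: D_i=min(1*3^4,60)=60, bounds=[30,60]

Answer: [0,1] [1,3] [4,9] [13,27] [30,60]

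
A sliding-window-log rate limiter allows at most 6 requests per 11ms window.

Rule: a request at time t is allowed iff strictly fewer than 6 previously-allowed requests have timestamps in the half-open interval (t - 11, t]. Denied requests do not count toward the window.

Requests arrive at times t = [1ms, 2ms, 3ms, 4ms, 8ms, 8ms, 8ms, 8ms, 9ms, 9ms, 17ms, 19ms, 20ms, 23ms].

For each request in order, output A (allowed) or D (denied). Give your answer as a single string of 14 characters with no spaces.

Answer: AAAAAADDDDAAAA

Derivation:
Tracking allowed requests in the window:
  req#1 t=1ms: ALLOW
  req#2 t=2ms: ALLOW
  req#3 t=3ms: ALLOW
  req#4 t=4ms: ALLOW
  req#5 t=8ms: ALLOW
  req#6 t=8ms: ALLOW
  req#7 t=8ms: DENY
  req#8 t=8ms: DENY
  req#9 t=9ms: DENY
  req#10 t=9ms: DENY
  req#11 t=17ms: ALLOW
  req#12 t=19ms: ALLOW
  req#13 t=20ms: ALLOW
  req#14 t=23ms: ALLOW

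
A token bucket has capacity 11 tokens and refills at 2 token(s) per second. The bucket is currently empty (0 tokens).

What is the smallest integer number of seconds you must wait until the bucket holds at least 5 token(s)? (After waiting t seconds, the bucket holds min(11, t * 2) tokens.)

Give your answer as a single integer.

Need t * 2 >= 5, so t >= 5/2.
Smallest integer t = ceil(5/2) = 3.

Answer: 3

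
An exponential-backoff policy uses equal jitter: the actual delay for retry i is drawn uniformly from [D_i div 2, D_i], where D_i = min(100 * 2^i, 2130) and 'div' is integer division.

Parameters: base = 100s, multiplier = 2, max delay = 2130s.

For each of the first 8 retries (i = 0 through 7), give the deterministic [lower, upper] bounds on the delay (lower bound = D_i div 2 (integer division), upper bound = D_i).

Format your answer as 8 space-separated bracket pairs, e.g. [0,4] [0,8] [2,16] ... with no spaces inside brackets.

Answer: [50,100] [100,200] [200,400] [400,800] [800,1600] [1065,2130] [1065,2130] [1065,2130]

Derivation:
Computing bounds per retry:
  i=0: D_i=min(100*2^0,2130)=100, bounds=[50,100]
  i=1: D_i=min(100*2^1,2130)=200, bounds=[100,200]
  i=2: D_i=min(100*2^2,2130)=400, bounds=[200,400]
  i=3: D_i=min(100*2^3,2130)=800, bounds=[400,800]
  i=4: D_i=min(100*2^4,2130)=1600, bounds=[800,1600]
  i=5: D_i=min(100*2^5,2130)=2130, bounds=[1065,2130]
  i=6: D_i=min(100*2^6,2130)=2130, bounds=[1065,2130]
  i=7: D_i=min(100*2^7,2130)=2130, bounds=[1065,2130]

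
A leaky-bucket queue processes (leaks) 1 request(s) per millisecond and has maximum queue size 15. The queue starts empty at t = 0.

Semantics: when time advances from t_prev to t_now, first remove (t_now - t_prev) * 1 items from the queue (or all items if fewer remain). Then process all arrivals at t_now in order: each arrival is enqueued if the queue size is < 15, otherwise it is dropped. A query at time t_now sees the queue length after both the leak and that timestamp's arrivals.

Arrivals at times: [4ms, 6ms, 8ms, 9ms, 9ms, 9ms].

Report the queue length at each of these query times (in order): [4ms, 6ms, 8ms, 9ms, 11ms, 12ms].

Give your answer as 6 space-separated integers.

Answer: 1 1 1 3 1 0

Derivation:
Queue lengths at query times:
  query t=4ms: backlog = 1
  query t=6ms: backlog = 1
  query t=8ms: backlog = 1
  query t=9ms: backlog = 3
  query t=11ms: backlog = 1
  query t=12ms: backlog = 0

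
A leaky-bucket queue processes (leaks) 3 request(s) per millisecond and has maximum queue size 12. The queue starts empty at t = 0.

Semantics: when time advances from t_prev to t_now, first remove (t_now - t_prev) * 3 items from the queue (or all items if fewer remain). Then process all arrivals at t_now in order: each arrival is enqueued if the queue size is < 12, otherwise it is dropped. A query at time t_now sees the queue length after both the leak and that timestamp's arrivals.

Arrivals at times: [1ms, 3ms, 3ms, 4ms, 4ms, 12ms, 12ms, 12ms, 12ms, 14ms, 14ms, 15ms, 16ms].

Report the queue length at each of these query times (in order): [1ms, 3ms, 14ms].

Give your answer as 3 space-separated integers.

Answer: 1 2 2

Derivation:
Queue lengths at query times:
  query t=1ms: backlog = 1
  query t=3ms: backlog = 2
  query t=14ms: backlog = 2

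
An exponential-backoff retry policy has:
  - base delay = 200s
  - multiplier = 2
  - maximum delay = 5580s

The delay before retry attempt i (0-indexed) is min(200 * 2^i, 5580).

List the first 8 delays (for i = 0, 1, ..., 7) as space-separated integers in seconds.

Computing each delay:
  i=0: min(200*2^0, 5580) = 200
  i=1: min(200*2^1, 5580) = 400
  i=2: min(200*2^2, 5580) = 800
  i=3: min(200*2^3, 5580) = 1600
  i=4: min(200*2^4, 5580) = 3200
  i=5: min(200*2^5, 5580) = 5580
  i=6: min(200*2^6, 5580) = 5580
  i=7: min(200*2^7, 5580) = 5580

Answer: 200 400 800 1600 3200 5580 5580 5580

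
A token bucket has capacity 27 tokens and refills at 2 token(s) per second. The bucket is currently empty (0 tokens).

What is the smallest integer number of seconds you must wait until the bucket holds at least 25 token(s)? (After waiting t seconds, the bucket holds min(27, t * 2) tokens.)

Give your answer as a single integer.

Need t * 2 >= 25, so t >= 25/2.
Smallest integer t = ceil(25/2) = 13.

Answer: 13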